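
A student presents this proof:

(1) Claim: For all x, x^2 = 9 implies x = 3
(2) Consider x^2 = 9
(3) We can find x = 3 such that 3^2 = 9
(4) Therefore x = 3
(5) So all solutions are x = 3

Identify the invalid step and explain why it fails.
Step 4: Therefore x = 3

Step 4 incorrectly concludes that x = 3 is the only solution. The proof shows that x = 3 is A solution (existence), but does not show it is the ONLY solution (uniqueness). In fact, x = -3 is also a solution since (-3)^2 = 9. Finding one solution doesn't prove there are no others.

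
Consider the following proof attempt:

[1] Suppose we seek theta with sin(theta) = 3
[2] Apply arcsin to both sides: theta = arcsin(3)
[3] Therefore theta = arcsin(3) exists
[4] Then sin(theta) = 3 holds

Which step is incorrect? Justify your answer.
Step 2: Apply arcsin to both sides: theta = arcsin(3)

Step 2 applies arcsin to 3. However, arcsin(x) is only defined for x in [-1, 1] because sin(theta) can only produce values in that range. Since |3| > 1, arcsin(3) is undefined. There is no angle whose sine equals 3.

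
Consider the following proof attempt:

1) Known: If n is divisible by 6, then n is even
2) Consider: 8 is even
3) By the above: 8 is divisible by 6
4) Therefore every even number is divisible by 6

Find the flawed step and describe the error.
Step 3: By the above: 8 is divisible by 6

Step 3 commits the fallacy of affirming the consequent. The known fact 'divisible by 6 → even' does NOT imply 'even → divisible by 6'. That would be the converse, which is false. For example, 8 is even but 8 ÷ 6 = 1.33, which is not an integer.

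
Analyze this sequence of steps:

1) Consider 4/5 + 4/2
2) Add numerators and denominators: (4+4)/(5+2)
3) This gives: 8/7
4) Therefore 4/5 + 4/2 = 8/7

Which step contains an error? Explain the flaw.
Step 2: Add numerators and denominators: (4+4)/(5+2)

Step 2 incorrectly adds fractions by separately adding numerators and denominators. This is wrong. The correct method requires a common denominator: 4/5 + 4/2 = (4×2 + 4×5)/(5×2) = 28/10 = 14/5. The method used gives 8/7, which is different.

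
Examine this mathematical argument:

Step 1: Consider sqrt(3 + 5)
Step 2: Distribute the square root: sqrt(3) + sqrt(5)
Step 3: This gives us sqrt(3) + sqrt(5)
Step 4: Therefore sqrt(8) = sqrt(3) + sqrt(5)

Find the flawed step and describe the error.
Step 2: Distribute the square root: sqrt(3) + sqrt(5)

Step 2 incorrectly 'distributes' the square root over addition. The square root function does not distribute: sqrt(a + b) ≠ sqrt(a) + sqrt(b). In fact, sqrt(3 + 5) = sqrt(8) ≈ 2.8284, while sqrt(3) + sqrt(5) ≈ 3.9681.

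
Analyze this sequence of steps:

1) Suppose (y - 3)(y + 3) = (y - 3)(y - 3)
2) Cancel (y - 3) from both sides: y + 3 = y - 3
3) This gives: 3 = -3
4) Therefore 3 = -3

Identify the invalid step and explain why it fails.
Step 2: Cancel (y - 3) from both sides: y + 3 = y - 3

Step 2 cancels (y - 3) from both sides. This is only valid if (y - 3) ≠ 0, i.e., y ≠ 3. When y = 3, both sides equal zero regardless of the other factors. The correct approach requires considering y = 3 as a separate case.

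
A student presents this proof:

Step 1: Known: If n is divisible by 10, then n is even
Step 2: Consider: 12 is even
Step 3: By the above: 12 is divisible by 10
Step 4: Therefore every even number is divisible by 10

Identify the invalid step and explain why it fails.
Step 3: By the above: 12 is divisible by 10

Step 3 commits the fallacy of affirming the consequent. The known fact 'divisible by 10 → even' does NOT imply 'even → divisible by 10'. That would be the converse, which is false. For example, 12 is even but 12 ÷ 10 = 1.20, which is not an integer.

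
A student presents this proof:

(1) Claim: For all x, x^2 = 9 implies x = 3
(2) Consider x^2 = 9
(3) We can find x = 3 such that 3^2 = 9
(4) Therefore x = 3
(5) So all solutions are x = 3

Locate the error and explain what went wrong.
Step 4: Therefore x = 3

Step 4 incorrectly concludes that x = 3 is the only solution. The proof shows that x = 3 is A solution (existence), but does not show it is the ONLY solution (uniqueness). In fact, x = -3 is also a solution since (-3)^2 = 9. Finding one solution doesn't prove there are no others.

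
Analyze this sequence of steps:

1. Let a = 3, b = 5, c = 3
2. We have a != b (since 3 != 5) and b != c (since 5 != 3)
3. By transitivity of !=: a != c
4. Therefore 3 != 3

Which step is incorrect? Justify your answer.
Step 3: By transitivity of !=: a != c

Step 3 incorrectly applies transitivity to the '!=' relation. Transitivity states: if a R b and b R c, then a R c. However, '!=' is not transitive. Counterexample: 3 != 5 and 5 != 3, but 3 = 3 (both equal 3). Transitivity holds for relations like <, <=, =, but not for !=.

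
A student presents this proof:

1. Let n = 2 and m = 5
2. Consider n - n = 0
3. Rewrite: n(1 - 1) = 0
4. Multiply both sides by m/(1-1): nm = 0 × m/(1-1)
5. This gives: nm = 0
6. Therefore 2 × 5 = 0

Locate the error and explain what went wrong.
Step 4: Multiply both sides by m/(1-1): nm = 0 × m/(1-1)

Step 4 multiplies both sides by m/(1-1). However, 1-1 = 0, so this is multiplication by m/0, which is undefined. We cannot multiply by an undefined expression.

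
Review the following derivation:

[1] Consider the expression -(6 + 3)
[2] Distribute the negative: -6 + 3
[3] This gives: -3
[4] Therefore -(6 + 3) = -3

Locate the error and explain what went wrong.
Step 2: Distribute the negative: -6 + 3

Step 2 incorrectly distributes the negative sign. The correct distribution is -(6 + 3) = -6 - 3 = -9. The negative must be applied to both terms, not just the first. The error treats -(6 + 3) as -6 + 3, which equals -3 instead of -9.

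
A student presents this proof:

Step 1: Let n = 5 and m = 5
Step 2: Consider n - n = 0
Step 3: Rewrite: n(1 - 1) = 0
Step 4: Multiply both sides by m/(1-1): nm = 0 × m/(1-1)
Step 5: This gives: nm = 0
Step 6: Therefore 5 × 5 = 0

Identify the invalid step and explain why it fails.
Step 4: Multiply both sides by m/(1-1): nm = 0 × m/(1-1)

Step 4 multiplies both sides by m/(1-1). However, 1-1 = 0, so this is multiplication by m/0, which is undefined. We cannot multiply by an undefined expression.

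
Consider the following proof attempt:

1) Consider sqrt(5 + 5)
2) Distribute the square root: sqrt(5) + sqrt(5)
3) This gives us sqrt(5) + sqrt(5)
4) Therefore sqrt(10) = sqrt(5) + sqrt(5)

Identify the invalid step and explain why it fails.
Step 2: Distribute the square root: sqrt(5) + sqrt(5)

Step 2 incorrectly 'distributes' the square root over addition. The square root function does not distribute: sqrt(a + b) ≠ sqrt(a) + sqrt(b). In fact, sqrt(5 + 5) = sqrt(10) ≈ 3.1623, while sqrt(5) + sqrt(5) ≈ 4.4721.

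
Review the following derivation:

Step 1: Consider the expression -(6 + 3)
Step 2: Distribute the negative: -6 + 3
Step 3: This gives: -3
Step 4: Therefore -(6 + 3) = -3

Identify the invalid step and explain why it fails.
Step 2: Distribute the negative: -6 + 3

Step 2 incorrectly distributes the negative sign. The correct distribution is -(6 + 3) = -6 - 3 = -9. The negative must be applied to both terms, not just the first. The error treats -(6 + 3) as -6 + 3, which equals -3 instead of -9.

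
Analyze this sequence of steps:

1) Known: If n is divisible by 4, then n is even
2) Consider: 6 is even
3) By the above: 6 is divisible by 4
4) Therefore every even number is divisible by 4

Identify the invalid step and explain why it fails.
Step 3: By the above: 6 is divisible by 4

Step 3 commits the fallacy of affirming the consequent. The known fact 'divisible by 4 → even' does NOT imply 'even → divisible by 4'. That would be the converse, which is false. For example, 6 is even but 6 ÷ 4 = 1.50, which is not an integer.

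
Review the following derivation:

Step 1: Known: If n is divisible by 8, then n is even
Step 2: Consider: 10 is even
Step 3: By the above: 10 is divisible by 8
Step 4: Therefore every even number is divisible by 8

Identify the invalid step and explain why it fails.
Step 3: By the above: 10 is divisible by 8

Step 3 commits the fallacy of affirming the consequent. The known fact 'divisible by 8 → even' does NOT imply 'even → divisible by 8'. That would be the converse, which is false. For example, 10 is even but 10 ÷ 8 = 1.25, which is not an integer.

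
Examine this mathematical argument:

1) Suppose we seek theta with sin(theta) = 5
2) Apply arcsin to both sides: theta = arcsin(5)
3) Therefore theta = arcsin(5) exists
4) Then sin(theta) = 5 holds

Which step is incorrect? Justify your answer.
Step 2: Apply arcsin to both sides: theta = arcsin(5)

Step 2 applies arcsin to 5. However, arcsin(x) is only defined for x in [-1, 1] because sin(theta) can only produce values in that range. Since |5| > 1, arcsin(5) is undefined. There is no angle whose sine equals 5.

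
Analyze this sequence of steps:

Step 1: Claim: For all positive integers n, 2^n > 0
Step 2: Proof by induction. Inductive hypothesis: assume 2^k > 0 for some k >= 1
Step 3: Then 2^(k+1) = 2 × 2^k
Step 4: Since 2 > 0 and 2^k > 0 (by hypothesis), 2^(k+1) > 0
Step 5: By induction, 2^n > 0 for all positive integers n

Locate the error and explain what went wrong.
Step 5: By induction, 2^n > 0 for all positive integers n

Step 5 concludes the proof by induction, but no base case was ever established. A valid induction proof requires: (1) a base case proving 2^1 > 0, and (2) an inductive step showing IF 2^k > 0 THEN 2^(k+1) > 0. Steps 2-4 correctly establish the inductive step, but without the base case the conclusion in step 5 does not follow.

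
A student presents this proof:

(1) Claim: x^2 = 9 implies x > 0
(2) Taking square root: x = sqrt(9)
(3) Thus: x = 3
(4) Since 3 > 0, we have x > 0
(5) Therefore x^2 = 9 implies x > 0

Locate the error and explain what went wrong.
Step 2: Taking square root: x = sqrt(9)

Step 2 takes the square root and assumes the positive root only. The equation x^2 = 9 actually has two solutions: x = 3 and x = -3. The proof silently assumes x > 0 without justification, then uses this assumption to conclude x > 0, which is circular. The counterexample x = -3 shows the claim is false.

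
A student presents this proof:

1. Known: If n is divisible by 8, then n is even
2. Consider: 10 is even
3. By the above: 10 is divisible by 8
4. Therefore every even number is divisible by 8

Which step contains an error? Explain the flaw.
Step 3: By the above: 10 is divisible by 8

Step 3 commits the fallacy of affirming the consequent. The known fact 'divisible by 8 → even' does NOT imply 'even → divisible by 8'. That would be the converse, which is false. For example, 10 is even but 10 ÷ 8 = 1.25, which is not an integer.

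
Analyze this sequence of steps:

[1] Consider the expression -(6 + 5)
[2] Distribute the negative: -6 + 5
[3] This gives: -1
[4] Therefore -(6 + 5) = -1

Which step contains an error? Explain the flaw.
Step 2: Distribute the negative: -6 + 5

Step 2 incorrectly distributes the negative sign. The correct distribution is -(6 + 5) = -6 - 5 = -11. The negative must be applied to both terms, not just the first. The error treats -(6 + 5) as -6 + 5, which equals -1 instead of -11.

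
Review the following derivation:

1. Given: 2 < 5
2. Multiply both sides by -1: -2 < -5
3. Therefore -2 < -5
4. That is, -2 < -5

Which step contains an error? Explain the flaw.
Step 2: Multiply both sides by -1: -2 < -5

Step 2 multiplies both sides by -1 but fails to reverse the inequality sign. When multiplying (or dividing) an inequality by a negative number, the direction must be reversed. Since 2 < 5, we should get -2 > -5, i.e., -2 > -5.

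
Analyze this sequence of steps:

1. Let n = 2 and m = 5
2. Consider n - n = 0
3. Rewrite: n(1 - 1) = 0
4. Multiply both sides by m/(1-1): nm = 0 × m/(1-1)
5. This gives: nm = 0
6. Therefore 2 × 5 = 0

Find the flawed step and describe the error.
Step 4: Multiply both sides by m/(1-1): nm = 0 × m/(1-1)

Step 4 multiplies both sides by m/(1-1). However, 1-1 = 0, so this is multiplication by m/0, which is undefined. We cannot multiply by an undefined expression.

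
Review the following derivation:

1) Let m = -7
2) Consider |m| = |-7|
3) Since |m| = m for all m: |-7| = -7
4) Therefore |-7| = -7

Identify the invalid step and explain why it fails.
Step 3: Since |m| = m for all m: |-7| = -7

Step 3 incorrectly states that |m| = m for all m. The correct definition is |m| = m when m >= 0, and |m| = -m when m < 0. Since -7 < 0, we have |-7| = -(-7) = 7, not -7.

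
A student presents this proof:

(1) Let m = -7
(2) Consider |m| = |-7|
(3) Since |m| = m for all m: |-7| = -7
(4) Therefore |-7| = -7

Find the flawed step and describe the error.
Step 3: Since |m| = m for all m: |-7| = -7

Step 3 incorrectly states that |m| = m for all m. The correct definition is |m| = m when m >= 0, and |m| = -m when m < 0. Since -7 < 0, we have |-7| = -(-7) = 7, not -7.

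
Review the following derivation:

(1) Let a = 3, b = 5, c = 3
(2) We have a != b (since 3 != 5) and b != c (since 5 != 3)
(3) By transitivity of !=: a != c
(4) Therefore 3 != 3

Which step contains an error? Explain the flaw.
Step 3: By transitivity of !=: a != c

Step 3 incorrectly applies transitivity to the '!=' relation. Transitivity states: if a R b and b R c, then a R c. However, '!=' is not transitive. Counterexample: 3 != 5 and 5 != 3, but 3 = 3 (both equal 3). Transitivity holds for relations like <, <=, =, but not for !=.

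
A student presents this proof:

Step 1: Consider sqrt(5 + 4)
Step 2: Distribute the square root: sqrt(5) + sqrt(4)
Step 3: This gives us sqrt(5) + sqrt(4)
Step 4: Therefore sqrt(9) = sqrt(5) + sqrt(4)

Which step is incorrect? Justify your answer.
Step 2: Distribute the square root: sqrt(5) + sqrt(4)

Step 2 incorrectly 'distributes' the square root over addition. The square root function does not distribute: sqrt(a + b) ≠ sqrt(a) + sqrt(b). In fact, sqrt(5 + 4) = sqrt(9) ≈ 3.0000, while sqrt(5) + sqrt(4) ≈ 4.2361.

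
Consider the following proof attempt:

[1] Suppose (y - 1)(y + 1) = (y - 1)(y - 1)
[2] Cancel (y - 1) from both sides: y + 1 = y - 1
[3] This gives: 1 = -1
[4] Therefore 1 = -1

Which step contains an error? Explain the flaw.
Step 2: Cancel (y - 1) from both sides: y + 1 = y - 1

Step 2 cancels (y - 1) from both sides. This is only valid if (y - 1) ≠ 0, i.e., y ≠ 1. When y = 1, both sides equal zero regardless of the other factors. The correct approach requires considering y = 1 as a separate case.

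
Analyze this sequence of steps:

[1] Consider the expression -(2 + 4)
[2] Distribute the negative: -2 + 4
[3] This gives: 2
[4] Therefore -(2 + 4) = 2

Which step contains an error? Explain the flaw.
Step 2: Distribute the negative: -2 + 4

Step 2 incorrectly distributes the negative sign. The correct distribution is -(2 + 4) = -2 - 4 = -6. The negative must be applied to both terms, not just the first. The error treats -(2 + 4) as -2 + 4, which equals 2 instead of -6.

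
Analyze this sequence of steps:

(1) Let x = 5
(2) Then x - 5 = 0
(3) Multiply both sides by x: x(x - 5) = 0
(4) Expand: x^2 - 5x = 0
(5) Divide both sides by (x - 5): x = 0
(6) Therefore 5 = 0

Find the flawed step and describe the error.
Step 5: Divide both sides by (x - 5): x = 0

Step 5 divides both sides by (x - 5). However, since x = 5, we have (x - 5) = 0. Division by zero is undefined, making this step invalid.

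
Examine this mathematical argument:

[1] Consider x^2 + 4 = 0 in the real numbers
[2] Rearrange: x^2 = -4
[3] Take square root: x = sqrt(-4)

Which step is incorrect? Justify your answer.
Step 3: Take square root: x = sqrt(-4)

Step 3 takes the square root of -4, which is negative. In the real number system, the square root of a negative number is undefined. The equation x^2 + 4 = 0 has no real solutions. Square roots of negative numbers only exist in the complex numbers.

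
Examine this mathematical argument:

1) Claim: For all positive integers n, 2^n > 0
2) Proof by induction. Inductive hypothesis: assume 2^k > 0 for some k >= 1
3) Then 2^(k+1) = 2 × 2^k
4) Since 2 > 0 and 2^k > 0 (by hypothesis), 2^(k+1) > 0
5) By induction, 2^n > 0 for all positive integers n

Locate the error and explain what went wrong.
Step 5: By induction, 2^n > 0 for all positive integers n

Step 5 concludes the proof by induction, but no base case was ever established. A valid induction proof requires: (1) a base case proving 2^1 > 0, and (2) an inductive step showing IF 2^k > 0 THEN 2^(k+1) > 0. Steps 2-4 correctly establish the inductive step, but without the base case the conclusion in step 5 does not follow.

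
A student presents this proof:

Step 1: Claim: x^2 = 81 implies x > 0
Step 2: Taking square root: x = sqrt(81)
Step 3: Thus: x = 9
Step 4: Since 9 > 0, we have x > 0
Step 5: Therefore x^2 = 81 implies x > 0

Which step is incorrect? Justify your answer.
Step 2: Taking square root: x = sqrt(81)

Step 2 takes the square root and assumes the positive root only. The equation x^2 = 81 actually has two solutions: x = 9 and x = -9. The proof silently assumes x > 0 without justification, then uses this assumption to conclude x > 0, which is circular. The counterexample x = -9 shows the claim is false.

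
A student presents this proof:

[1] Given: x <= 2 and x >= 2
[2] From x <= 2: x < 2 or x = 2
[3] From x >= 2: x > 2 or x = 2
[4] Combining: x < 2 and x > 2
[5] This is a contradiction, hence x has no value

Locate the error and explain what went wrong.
Step 4: Combining: x < 2 and x > 2

Step 4 incorrectly combines the conditions. From x <= 2 and x >= 2, the intersection is x = 2. The error treats the 'or' cases as 'and' requirements. The correct conclusion is that x = 2 is the unique solution, not that no solution exists.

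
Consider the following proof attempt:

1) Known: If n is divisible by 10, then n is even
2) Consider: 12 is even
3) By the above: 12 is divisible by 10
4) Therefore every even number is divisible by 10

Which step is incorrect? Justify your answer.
Step 3: By the above: 12 is divisible by 10

Step 3 commits the fallacy of affirming the consequent. The known fact 'divisible by 10 → even' does NOT imply 'even → divisible by 10'. That would be the converse, which is false. For example, 12 is even but 12 ÷ 10 = 1.20, which is not an integer.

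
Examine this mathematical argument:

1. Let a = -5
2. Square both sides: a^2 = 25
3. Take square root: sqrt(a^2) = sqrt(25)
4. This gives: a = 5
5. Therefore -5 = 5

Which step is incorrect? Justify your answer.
Step 4: This gives: a = 5

Step 4 incorrectly states that sqrt(a^2) = a. The correct identity is sqrt(a^2) = |a|. Since a = -5 < 0, we have sqrt(a^2) = |-5| = 5, not a = -5.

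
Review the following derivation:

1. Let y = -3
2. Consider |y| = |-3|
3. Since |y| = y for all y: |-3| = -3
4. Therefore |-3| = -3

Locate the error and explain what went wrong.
Step 3: Since |y| = y for all y: |-3| = -3

Step 3 incorrectly states that |y| = y for all y. The correct definition is |y| = y when y >= 0, and |y| = -y when y < 0. Since -3 < 0, we have |-3| = -(-3) = 3, not -3.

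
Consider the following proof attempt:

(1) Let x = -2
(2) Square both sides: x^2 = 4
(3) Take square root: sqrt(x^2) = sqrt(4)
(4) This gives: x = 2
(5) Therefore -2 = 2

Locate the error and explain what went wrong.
Step 4: This gives: x = 2

Step 4 incorrectly states that sqrt(x^2) = x. The correct identity is sqrt(x^2) = |x|. Since x = -2 < 0, we have sqrt(x^2) = |-2| = 2, not x = -2.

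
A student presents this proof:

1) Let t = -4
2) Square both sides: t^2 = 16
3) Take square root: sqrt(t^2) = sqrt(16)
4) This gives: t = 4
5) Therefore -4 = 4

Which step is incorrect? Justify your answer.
Step 4: This gives: t = 4

Step 4 incorrectly states that sqrt(t^2) = t. The correct identity is sqrt(t^2) = |t|. Since t = -4 < 0, we have sqrt(t^2) = |-4| = 4, not t = -4.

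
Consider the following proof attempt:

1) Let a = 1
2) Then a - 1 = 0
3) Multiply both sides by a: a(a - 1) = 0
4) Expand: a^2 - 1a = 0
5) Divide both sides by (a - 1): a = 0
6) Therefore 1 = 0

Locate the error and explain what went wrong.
Step 5: Divide both sides by (a - 1): a = 0

Step 5 divides both sides by (a - 1). However, since a = 1, we have (a - 1) = 0. Division by zero is undefined, making this step invalid.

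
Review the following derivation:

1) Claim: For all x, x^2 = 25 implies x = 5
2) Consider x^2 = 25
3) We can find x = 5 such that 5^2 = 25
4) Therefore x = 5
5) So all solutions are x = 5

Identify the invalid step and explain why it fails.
Step 4: Therefore x = 5

Step 4 incorrectly concludes that x = 5 is the only solution. The proof shows that x = 5 is A solution (existence), but does not show it is the ONLY solution (uniqueness). In fact, x = -5 is also a solution since (-5)^2 = 25. Finding one solution doesn't prove there are no others.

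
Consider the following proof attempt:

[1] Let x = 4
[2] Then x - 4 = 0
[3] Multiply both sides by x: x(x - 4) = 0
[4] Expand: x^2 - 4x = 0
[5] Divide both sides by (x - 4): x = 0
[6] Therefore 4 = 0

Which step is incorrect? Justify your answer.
Step 5: Divide both sides by (x - 4): x = 0

Step 5 divides both sides by (x - 4). However, since x = 4, we have (x - 4) = 0. Division by zero is undefined, making this step invalid.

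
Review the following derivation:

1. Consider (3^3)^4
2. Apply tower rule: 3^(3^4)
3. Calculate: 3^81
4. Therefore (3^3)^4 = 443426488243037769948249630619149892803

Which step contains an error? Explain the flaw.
Step 2: Apply tower rule: 3^(3^4)

Step 2 incorrectly states that (a^b)^c = a^(b^c). The correct rule is (a^b)^c = a^(b×c). The actual value is (3^3)^4 = 3^12 = 531441, not 3^81 = 443426488243037769948249630619149892803.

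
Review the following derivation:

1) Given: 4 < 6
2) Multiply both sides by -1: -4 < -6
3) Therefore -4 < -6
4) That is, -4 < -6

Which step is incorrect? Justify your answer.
Step 2: Multiply both sides by -1: -4 < -6

Step 2 multiplies both sides by -1 but fails to reverse the inequality sign. When multiplying (or dividing) an inequality by a negative number, the direction must be reversed. Since 4 < 6, we should get -4 > -6, i.e., -4 > -6.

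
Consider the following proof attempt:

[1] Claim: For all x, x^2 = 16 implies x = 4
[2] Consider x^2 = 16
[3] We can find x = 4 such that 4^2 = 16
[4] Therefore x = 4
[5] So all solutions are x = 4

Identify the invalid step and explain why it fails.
Step 4: Therefore x = 4

Step 4 incorrectly concludes that x = 4 is the only solution. The proof shows that x = 4 is A solution (existence), but does not show it is the ONLY solution (uniqueness). In fact, x = -4 is also a solution since (-4)^2 = 16. Finding one solution doesn't prove there are no others.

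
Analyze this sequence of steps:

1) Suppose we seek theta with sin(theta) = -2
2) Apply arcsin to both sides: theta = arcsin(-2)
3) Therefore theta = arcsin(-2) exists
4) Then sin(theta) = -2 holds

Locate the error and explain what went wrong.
Step 2: Apply arcsin to both sides: theta = arcsin(-2)

Step 2 applies arcsin to -2. However, arcsin(x) is only defined for x in [-1, 1] because sin(theta) can only produce values in that range. Since |-2| > 1, arcsin(-2) is undefined. There is no angle whose sine equals -2.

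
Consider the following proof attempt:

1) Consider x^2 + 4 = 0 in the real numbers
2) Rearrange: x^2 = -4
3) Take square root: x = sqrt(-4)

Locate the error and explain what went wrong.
Step 3: Take square root: x = sqrt(-4)

Step 3 takes the square root of -4, which is negative. In the real number system, the square root of a negative number is undefined. The equation x^2 + 4 = 0 has no real solutions. Square roots of negative numbers only exist in the complex numbers.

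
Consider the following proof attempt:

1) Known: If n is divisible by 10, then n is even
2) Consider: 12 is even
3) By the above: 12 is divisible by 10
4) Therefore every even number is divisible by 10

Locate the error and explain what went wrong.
Step 3: By the above: 12 is divisible by 10

Step 3 commits the fallacy of affirming the consequent. The known fact 'divisible by 10 → even' does NOT imply 'even → divisible by 10'. That would be the converse, which is false. For example, 12 is even but 12 ÷ 10 = 1.20, which is not an integer.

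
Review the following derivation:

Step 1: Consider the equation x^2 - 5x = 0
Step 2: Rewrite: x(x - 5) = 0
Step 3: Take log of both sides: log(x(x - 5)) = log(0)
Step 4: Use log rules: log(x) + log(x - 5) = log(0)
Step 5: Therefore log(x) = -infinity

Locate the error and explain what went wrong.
Step 3: Take log of both sides: log(x(x - 5)) = log(0)

Step 3 takes the logarithm of both sides, resulting in log(0) on the right side. The logarithm is only defined for positive numbers; log(0) is undefined (approaches negative infinity). This operation is invalid.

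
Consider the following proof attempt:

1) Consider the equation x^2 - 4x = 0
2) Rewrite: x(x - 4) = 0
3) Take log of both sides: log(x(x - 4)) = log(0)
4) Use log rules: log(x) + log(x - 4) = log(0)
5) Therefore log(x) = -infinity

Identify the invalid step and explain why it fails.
Step 3: Take log of both sides: log(x(x - 4)) = log(0)

Step 3 takes the logarithm of both sides, resulting in log(0) on the right side. The logarithm is only defined for positive numbers; log(0) is undefined (approaches negative infinity). This operation is invalid.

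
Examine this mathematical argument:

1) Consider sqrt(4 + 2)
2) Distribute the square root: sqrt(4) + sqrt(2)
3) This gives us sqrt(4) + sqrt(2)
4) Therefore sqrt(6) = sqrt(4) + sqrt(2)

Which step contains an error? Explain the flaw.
Step 2: Distribute the square root: sqrt(4) + sqrt(2)

Step 2 incorrectly 'distributes' the square root over addition. The square root function does not distribute: sqrt(a + b) ≠ sqrt(a) + sqrt(b). In fact, sqrt(4 + 2) = sqrt(6) ≈ 2.4495, while sqrt(4) + sqrt(2) ≈ 3.4142.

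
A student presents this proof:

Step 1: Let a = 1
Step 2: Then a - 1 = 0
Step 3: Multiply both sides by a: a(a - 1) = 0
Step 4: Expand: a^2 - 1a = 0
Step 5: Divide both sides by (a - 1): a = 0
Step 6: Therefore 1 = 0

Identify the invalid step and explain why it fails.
Step 5: Divide both sides by (a - 1): a = 0

Step 5 divides both sides by (a - 1). However, since a = 1, we have (a - 1) = 0. Division by zero is undefined, making this step invalid.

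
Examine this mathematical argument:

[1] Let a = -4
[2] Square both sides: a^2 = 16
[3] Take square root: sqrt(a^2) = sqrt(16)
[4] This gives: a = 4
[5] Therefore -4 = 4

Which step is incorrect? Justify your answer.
Step 4: This gives: a = 4

Step 4 incorrectly states that sqrt(a^2) = a. The correct identity is sqrt(a^2) = |a|. Since a = -4 < 0, we have sqrt(a^2) = |-4| = 4, not a = -4.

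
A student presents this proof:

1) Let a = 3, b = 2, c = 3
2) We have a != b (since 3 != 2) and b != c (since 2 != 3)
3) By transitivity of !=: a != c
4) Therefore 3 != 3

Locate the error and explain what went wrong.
Step 3: By transitivity of !=: a != c

Step 3 incorrectly applies transitivity to the '!=' relation. Transitivity states: if a R b and b R c, then a R c. However, '!=' is not transitive. Counterexample: 3 != 2 and 2 != 3, but 3 = 3 (both equal 3). Transitivity holds for relations like <, <=, =, but not for !=.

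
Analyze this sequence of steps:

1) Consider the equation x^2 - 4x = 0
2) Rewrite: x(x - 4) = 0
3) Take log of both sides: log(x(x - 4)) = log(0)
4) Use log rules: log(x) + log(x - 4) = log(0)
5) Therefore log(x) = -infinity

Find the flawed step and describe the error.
Step 3: Take log of both sides: log(x(x - 4)) = log(0)

Step 3 takes the logarithm of both sides, resulting in log(0) on the right side. The logarithm is only defined for positive numbers; log(0) is undefined (approaches negative infinity). This operation is invalid.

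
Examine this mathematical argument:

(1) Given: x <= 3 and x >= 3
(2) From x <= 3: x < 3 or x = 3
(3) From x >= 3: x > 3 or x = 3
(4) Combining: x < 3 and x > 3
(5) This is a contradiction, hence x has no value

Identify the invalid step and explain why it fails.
Step 4: Combining: x < 3 and x > 3

Step 4 incorrectly combines the conditions. From x <= 3 and x >= 3, the intersection is x = 3. The error treats the 'or' cases as 'and' requirements. The correct conclusion is that x = 3 is the unique solution, not that no solution exists.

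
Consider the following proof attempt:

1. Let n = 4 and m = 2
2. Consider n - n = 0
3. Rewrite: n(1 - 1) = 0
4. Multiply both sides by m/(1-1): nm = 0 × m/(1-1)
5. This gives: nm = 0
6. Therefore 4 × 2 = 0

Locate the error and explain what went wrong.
Step 4: Multiply both sides by m/(1-1): nm = 0 × m/(1-1)

Step 4 multiplies both sides by m/(1-1). However, 1-1 = 0, so this is multiplication by m/0, which is undefined. We cannot multiply by an undefined expression.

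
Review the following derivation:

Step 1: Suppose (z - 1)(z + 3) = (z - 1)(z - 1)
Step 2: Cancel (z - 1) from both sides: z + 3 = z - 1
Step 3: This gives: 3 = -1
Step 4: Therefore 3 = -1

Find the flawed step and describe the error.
Step 2: Cancel (z - 1) from both sides: z + 3 = z - 1

Step 2 cancels (z - 1) from both sides. This is only valid if (z - 1) ≠ 0, i.e., z ≠ 1. When z = 1, both sides equal zero regardless of the other factors. The correct approach requires considering z = 1 as a separate case.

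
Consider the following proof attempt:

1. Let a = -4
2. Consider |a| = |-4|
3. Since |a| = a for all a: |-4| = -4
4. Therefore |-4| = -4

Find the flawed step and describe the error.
Step 3: Since |a| = a for all a: |-4| = -4

Step 3 incorrectly states that |a| = a for all a. The correct definition is |a| = a when a >= 0, and |a| = -a when a < 0. Since -4 < 0, we have |-4| = -(-4) = 4, not -4.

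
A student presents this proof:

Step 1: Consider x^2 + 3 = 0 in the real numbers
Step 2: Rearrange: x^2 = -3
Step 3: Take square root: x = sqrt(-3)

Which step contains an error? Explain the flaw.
Step 3: Take square root: x = sqrt(-3)

Step 3 takes the square root of -3, which is negative. In the real number system, the square root of a negative number is undefined. The equation x^2 + 3 = 0 has no real solutions. Square roots of negative numbers only exist in the complex numbers.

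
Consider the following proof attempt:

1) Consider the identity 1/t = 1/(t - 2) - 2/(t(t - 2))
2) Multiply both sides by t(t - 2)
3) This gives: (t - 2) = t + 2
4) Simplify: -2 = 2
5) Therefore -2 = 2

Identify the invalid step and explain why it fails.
Step 3: This gives: (t - 2) = t + 2

Step 3 makes a sign error when clearing denominators. Multiplying -2/(t(t - 2)) by t(t - 2) gives -2, not +2. The correct result is (t - 2) = t - 2, which is trivially true, not (t - 2) = t + 2. (Step 1 is a valid identity: 1/(t - 2) - 2/(t(t - 2)) = (t - 2)/(t(t - 2)) = 1/t.)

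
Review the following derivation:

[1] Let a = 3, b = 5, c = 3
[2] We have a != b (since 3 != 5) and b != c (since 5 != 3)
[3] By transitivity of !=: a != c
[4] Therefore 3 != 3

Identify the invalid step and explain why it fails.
Step 3: By transitivity of !=: a != c

Step 3 incorrectly applies transitivity to the '!=' relation. Transitivity states: if a R b and b R c, then a R c. However, '!=' is not transitive. Counterexample: 3 != 5 and 5 != 3, but 3 = 3 (both equal 3). Transitivity holds for relations like <, <=, =, but not for !=.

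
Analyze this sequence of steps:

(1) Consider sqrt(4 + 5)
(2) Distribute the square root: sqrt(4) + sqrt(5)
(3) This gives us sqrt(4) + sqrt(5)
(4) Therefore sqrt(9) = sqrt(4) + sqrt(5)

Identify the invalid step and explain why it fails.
Step 2: Distribute the square root: sqrt(4) + sqrt(5)

Step 2 incorrectly 'distributes' the square root over addition. The square root function does not distribute: sqrt(a + b) ≠ sqrt(a) + sqrt(b). In fact, sqrt(4 + 5) = sqrt(9) ≈ 3.0000, while sqrt(4) + sqrt(5) ≈ 4.2361.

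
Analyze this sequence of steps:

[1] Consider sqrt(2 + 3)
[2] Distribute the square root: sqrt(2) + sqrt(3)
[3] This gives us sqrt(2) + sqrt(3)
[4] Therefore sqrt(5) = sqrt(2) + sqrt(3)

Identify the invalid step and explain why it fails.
Step 2: Distribute the square root: sqrt(2) + sqrt(3)

Step 2 incorrectly 'distributes' the square root over addition. The square root function does not distribute: sqrt(a + b) ≠ sqrt(a) + sqrt(b). In fact, sqrt(2 + 3) = sqrt(5) ≈ 2.2361, while sqrt(2) + sqrt(3) ≈ 3.1463.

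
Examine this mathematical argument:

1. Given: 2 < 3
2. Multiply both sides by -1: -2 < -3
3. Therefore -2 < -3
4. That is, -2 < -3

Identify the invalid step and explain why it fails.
Step 2: Multiply both sides by -1: -2 < -3

Step 2 multiplies both sides by -1 but fails to reverse the inequality sign. When multiplying (or dividing) an inequality by a negative number, the direction must be reversed. Since 2 < 3, we should get -2 > -3, i.e., -2 > -3.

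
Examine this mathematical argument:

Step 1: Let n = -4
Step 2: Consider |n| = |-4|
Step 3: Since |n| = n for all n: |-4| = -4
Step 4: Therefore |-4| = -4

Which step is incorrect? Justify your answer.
Step 3: Since |n| = n for all n: |-4| = -4

Step 3 incorrectly states that |n| = n for all n. The correct definition is |n| = n when n >= 0, and |n| = -n when n < 0. Since -4 < 0, we have |-4| = -(-4) = 4, not -4.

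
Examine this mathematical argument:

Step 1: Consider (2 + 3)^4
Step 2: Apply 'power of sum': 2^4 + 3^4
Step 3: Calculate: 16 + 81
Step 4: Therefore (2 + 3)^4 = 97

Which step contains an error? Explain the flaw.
Step 2: Apply 'power of sum': 2^4 + 3^4

Step 2 incorrectly applies a non-existent rule '(a+b)^n = a^n + b^n'. This is false in general. The correct expansion uses the binomial theorem. The actual value is (2 + 3)^4 = 5^4 = 625, not 97.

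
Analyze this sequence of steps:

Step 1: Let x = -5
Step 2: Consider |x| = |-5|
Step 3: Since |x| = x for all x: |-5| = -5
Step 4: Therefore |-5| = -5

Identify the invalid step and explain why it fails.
Step 3: Since |x| = x for all x: |-5| = -5

Step 3 incorrectly states that |x| = x for all x. The correct definition is |x| = x when x >= 0, and |x| = -x when x < 0. Since -5 < 0, we have |-5| = -(-5) = 5, not -5.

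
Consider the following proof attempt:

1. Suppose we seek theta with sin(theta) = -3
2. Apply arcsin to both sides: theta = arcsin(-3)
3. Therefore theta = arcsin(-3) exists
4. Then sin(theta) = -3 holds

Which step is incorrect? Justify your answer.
Step 2: Apply arcsin to both sides: theta = arcsin(-3)

Step 2 applies arcsin to -3. However, arcsin(x) is only defined for x in [-1, 1] because sin(theta) can only produce values in that range. Since |-3| > 1, arcsin(-3) is undefined. There is no angle whose sine equals -3.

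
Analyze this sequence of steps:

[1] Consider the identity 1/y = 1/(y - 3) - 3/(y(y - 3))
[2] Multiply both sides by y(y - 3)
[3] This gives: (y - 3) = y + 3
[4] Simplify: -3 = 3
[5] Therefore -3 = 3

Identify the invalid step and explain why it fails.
Step 3: This gives: (y - 3) = y + 3

Step 3 makes a sign error when clearing denominators. Multiplying -3/(y(y - 3)) by y(y - 3) gives -3, not +3. The correct result is (y - 3) = y - 3, which is trivially true, not (y - 3) = y + 3. (Step 1 is a valid identity: 1/(y - 3) - 3/(y(y - 3)) = (y - 3)/(y(y - 3)) = 1/y.)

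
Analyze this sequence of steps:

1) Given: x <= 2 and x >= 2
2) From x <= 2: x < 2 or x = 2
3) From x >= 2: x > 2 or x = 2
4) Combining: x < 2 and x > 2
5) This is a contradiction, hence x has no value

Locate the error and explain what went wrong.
Step 4: Combining: x < 2 and x > 2

Step 4 incorrectly combines the conditions. From x <= 2 and x >= 2, the intersection is x = 2. The error treats the 'or' cases as 'and' requirements. The correct conclusion is that x = 2 is the unique solution, not that no solution exists.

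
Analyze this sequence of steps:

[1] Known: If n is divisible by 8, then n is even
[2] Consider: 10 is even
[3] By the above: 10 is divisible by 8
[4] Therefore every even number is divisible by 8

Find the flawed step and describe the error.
Step 3: By the above: 10 is divisible by 8

Step 3 commits the fallacy of affirming the consequent. The known fact 'divisible by 8 → even' does NOT imply 'even → divisible by 8'. That would be the converse, which is false. For example, 10 is even but 10 ÷ 8 = 1.25, which is not an integer.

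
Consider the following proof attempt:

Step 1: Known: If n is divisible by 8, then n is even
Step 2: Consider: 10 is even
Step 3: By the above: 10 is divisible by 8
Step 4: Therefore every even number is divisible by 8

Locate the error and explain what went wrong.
Step 3: By the above: 10 is divisible by 8

Step 3 commits the fallacy of affirming the consequent. The known fact 'divisible by 8 → even' does NOT imply 'even → divisible by 8'. That would be the converse, which is false. For example, 10 is even but 10 ÷ 8 = 1.25, which is not an integer.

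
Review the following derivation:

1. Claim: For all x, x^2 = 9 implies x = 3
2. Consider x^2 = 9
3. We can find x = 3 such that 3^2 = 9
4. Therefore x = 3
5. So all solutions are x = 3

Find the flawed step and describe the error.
Step 4: Therefore x = 3

Step 4 incorrectly concludes that x = 3 is the only solution. The proof shows that x = 3 is A solution (existence), but does not show it is the ONLY solution (uniqueness). In fact, x = -3 is also a solution since (-3)^2 = 9. Finding one solution doesn't prove there are no others.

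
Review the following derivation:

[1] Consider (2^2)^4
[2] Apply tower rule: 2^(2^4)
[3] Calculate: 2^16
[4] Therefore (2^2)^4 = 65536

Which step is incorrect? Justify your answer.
Step 2: Apply tower rule: 2^(2^4)

Step 2 incorrectly states that (a^b)^c = a^(b^c). The correct rule is (a^b)^c = a^(b×c). The actual value is (2^2)^4 = 2^8 = 256, not 2^16 = 65536.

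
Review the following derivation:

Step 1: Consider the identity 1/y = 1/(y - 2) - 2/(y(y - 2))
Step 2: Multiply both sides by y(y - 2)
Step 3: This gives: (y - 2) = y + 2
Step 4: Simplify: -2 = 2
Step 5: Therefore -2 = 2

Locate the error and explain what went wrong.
Step 3: This gives: (y - 2) = y + 2

Step 3 makes a sign error when clearing denominators. Multiplying -2/(y(y - 2)) by y(y - 2) gives -2, not +2. The correct result is (y - 2) = y - 2, which is trivially true, not (y - 2) = y + 2. (Step 1 is a valid identity: 1/(y - 2) - 2/(y(y - 2)) = (y - 2)/(y(y - 2)) = 1/y.)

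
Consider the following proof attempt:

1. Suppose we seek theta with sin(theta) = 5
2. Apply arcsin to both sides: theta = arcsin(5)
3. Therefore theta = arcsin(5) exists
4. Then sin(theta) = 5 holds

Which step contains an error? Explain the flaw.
Step 2: Apply arcsin to both sides: theta = arcsin(5)

Step 2 applies arcsin to 5. However, arcsin(x) is only defined for x in [-1, 1] because sin(theta) can only produce values in that range. Since |5| > 1, arcsin(5) is undefined. There is no angle whose sine equals 5.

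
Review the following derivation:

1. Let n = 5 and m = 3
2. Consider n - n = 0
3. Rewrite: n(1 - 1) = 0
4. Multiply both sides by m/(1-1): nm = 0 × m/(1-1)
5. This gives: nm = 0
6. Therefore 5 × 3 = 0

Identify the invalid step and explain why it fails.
Step 4: Multiply both sides by m/(1-1): nm = 0 × m/(1-1)

Step 4 multiplies both sides by m/(1-1). However, 1-1 = 0, so this is multiplication by m/0, which is undefined. We cannot multiply by an undefined expression.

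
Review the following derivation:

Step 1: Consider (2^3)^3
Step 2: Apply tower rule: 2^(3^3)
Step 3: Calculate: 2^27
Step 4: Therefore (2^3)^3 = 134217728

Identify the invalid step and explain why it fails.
Step 2: Apply tower rule: 2^(3^3)

Step 2 incorrectly states that (a^b)^c = a^(b^c). The correct rule is (a^b)^c = a^(b×c). The actual value is (2^3)^3 = 2^9 = 512, not 2^27 = 134217728.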